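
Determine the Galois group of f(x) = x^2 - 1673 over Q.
Gal(K/Q) = Z/2Z (cyclic of order 2)

x^2 - 1673 is irreducible over Q since 1673 is not a rational square. The splitting field Q(sqrt(1673)) has degree 2 over Q, and its unique nontrivial automorphism is sqrt(1673) ↦ -sqrt(1673). Hence Gal(Q(sqrt(1673))/Q) = Z/2Z.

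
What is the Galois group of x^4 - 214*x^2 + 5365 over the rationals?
Gal(K/Q) = V_4 (Klein four-group, Z/2Z × Z/2Z)

f factors as (x^2 - 29)(x^2 - 185), so the splitting field is K = Q(sqrt(29), sqrt(185)). The elements 29, 185, 5365 are all non-squares in Q, so sqrt(29) and sqrt(185) generate independent quadratic extensions. Thus [K:Q] = 4 and Gal(K/Q) is generated by the two order-2 automorphisms sqrt(29) ↦ -sqrt(29) and sqrt(185) ↦ -sqrt(185), giving V_4.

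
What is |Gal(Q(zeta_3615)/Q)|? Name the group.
|Gal(Q(zeta_3615)/Q)| = phi(3615) = 1920; group ≅ (Z/3615Z)^* ≅ Z/2Z × Z/4Z × Z/240Z

The n-th cyclotomic polynomial Φ_3615(x) is the minimal polynomial of zeta_3615 over Q and has degree phi(3615) = 1920. So Q(zeta_3615) is a degree-1920 Galois extension with Galois group (Z/3615Z)^*. By CRT, (Z/3615Z)^* ≅ (Z/3Z)^* × (Z/5Z)^* × (Z/241Z)^*. Each prime-power unit group is (Z/3Z)^* ≅ Z/2Z; (Z/5Z)^* ≅ Z/4Z; (Z/241Z)^* ≅ Z/240Z. Hence Gal(Q(zeta_3615)/Q) ≅ Z/2Z × Z/4Z × Z/240Z.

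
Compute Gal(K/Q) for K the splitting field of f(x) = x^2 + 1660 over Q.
Gal(K/Q) = Z/2Z (cyclic of order 2)

x^2 + 1660 is irreducible over Q since -1660 is not a rational square. The splitting field Q(sqrt(-1660)) has degree 2 over Q, and its unique nontrivial automorphism is sqrt(-1660) ↦ -sqrt(-1660). Hence Gal(Q(sqrt(-1660))/Q) = Z/2Z.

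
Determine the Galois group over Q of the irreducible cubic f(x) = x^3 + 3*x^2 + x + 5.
Gal(K/Q) = S_3 (symmetric group of order 6)

Compute the discriminant of x^3 + (3)*x^2 + (1)*x + (5): Δ = -940. Since Δ is not a rational square, the Galois group is not contained in A_3; it must be the full S_3 (irreducibility of the cubic rules out anything smaller).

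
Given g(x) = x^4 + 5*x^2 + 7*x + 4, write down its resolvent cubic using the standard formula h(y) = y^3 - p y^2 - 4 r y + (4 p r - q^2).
h(y) = y^3 - 5*y^2 - 16*y + 31

Identify coefficients: p = 5, q = 7, r = 4.
Plug into h(y) = y^3 - p y^2 - 4 r y + (4 p r - q^2):
  h(y) = y^3 - (5) y^2 - 4*(4) y + (4*(5)*(4) - (7)^2)
       = y^3 + (-5) y^2 + (-16) y + (31).
Simplifying: h(y) = y^3 - 5*y^2 - 16*y + 31.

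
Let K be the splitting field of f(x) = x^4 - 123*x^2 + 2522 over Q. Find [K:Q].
[K:Q] = 4

f factors as (x^2 - 97)(x^2 - 26); the splitting field is K = Q(sqrt(97), sqrt(26)). Since 97, 26, and 2522 are all non-squares in Q, the three subfields Q(sqrt(97)), Q(sqrt(26)), Q(sqrt(2522)) are distinct degree-2 extensions, so [K:Q] = 4 (Klein four Galois group).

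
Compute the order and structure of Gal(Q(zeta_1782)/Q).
|Gal(Q(zeta_1782)/Q)| = phi(1782) = 540; group ≅ (Z/1782Z)^* ≅ Z/10Z × Z/54Z

The n-th cyclotomic polynomial Φ_1782(x) is the minimal polynomial of zeta_1782 over Q and has degree phi(1782) = 540. So Q(zeta_1782) is a degree-540 Galois extension with Galois group (Z/1782Z)^*. By CRT, (Z/1782Z)^* ≅ (Z/2Z)^* × (Z/81Z)^* × (Z/11Z)^*. Each prime-power unit group is (Z/2Z)^* ≅ trivial group (order 1); (Z/81Z)^* ≅ Z/54Z; (Z/11Z)^* ≅ Z/10Z. Hence Gal(Q(zeta_1782)/Q) ≅ Z/10Z × Z/54Z.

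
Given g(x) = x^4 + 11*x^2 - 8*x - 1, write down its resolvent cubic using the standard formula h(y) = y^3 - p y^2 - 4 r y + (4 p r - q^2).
h(y) = y^3 - 11*y^2 + 4*y - 108

Identify coefficients: p = 11, q = -8, r = -1.
Plug into h(y) = y^3 - p y^2 - 4 r y + (4 p r - q^2):
  h(y) = y^3 - (11) y^2 - 4*(-1) y + (4*(11)*(-1) - (-8)^2)
       = y^3 + (-11) y^2 + (4) y + (-108).
Simplifying: h(y) = y^3 - 11*y^2 + 4*y - 108.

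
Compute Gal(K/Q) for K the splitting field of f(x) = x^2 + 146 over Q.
Gal(K/Q) = Z/2Z (cyclic of order 2)

x^2 + 146 is irreducible over Q since -146 is not a rational square. The splitting field Q(sqrt(-146)) has degree 2 over Q, and its unique nontrivial automorphism is sqrt(-146) ↦ -sqrt(-146). Hence Gal(Q(sqrt(-146))/Q) = Z/2Z.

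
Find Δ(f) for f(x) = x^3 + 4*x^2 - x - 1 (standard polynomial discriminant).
Δ = 321

For x^3 + a x^2 + b x + c the discriminant is Δ = 18 a b c - 4 a^3 c + a^2 b^2 - 4 b^3 - 27 c^2.
Plug a = 4, b = -1, c = -1:
  18*(4)*(-1)*(-1) - 4*(4)^3*(-1) + (4)^2*(-1)^2 - 4*(-1)^3 - 27*(-1)^2
  = 72 + (256) + 16 + (4) + (-27)
  = 321.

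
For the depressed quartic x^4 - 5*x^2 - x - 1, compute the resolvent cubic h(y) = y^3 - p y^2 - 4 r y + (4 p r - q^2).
h(y) = y^3 + 5*y^2 + 4*y + 19

Identify coefficients: p = -5, q = -1, r = -1.
Plug into h(y) = y^3 - p y^2 - 4 r y + (4 p r - q^2):
  h(y) = y^3 - (-5) y^2 - 4*(-1) y + (4*(-5)*(-1) - (-1)^2)
       = y^3 + (5) y^2 + (4) y + (19).
Simplifying: h(y) = y^3 + 5*y^2 + 4*y + 19.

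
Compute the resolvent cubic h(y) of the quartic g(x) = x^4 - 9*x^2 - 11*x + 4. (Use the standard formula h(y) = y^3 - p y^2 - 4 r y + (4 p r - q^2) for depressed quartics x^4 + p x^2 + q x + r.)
h(y) = y^3 + 9*y^2 - 16*y - 265

Identify coefficients: p = -9, q = -11, r = 4.
Plug into h(y) = y^3 - p y^2 - 4 r y + (4 p r - q^2):
  h(y) = y^3 - (-9) y^2 - 4*(4) y + (4*(-9)*(4) - (-11)^2)
       = y^3 + (9) y^2 + (-16) y + (-265).
Simplifying: h(y) = y^3 + 9*y^2 - 16*y - 265.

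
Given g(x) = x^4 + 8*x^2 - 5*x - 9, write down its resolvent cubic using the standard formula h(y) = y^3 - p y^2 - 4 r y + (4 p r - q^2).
h(y) = y^3 - 8*y^2 + 36*y - 313

Identify coefficients: p = 8, q = -5, r = -9.
Plug into h(y) = y^3 - p y^2 - 4 r y + (4 p r - q^2):
  h(y) = y^3 - (8) y^2 - 4*(-9) y + (4*(8)*(-9) - (-5)^2)
       = y^3 + (-8) y^2 + (36) y + (-313).
Simplifying: h(y) = y^3 - 8*y^2 + 36*y - 313.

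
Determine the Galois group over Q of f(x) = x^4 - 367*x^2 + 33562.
Gal(K/Q) = V_4 (Klein four-group, Z/2Z × Z/2Z)

f factors as (x^2 - 173)(x^2 - 194), so the splitting field is K = Q(sqrt(173), sqrt(194)). The elements 173, 194, 33562 are all non-squares in Q, so sqrt(173) and sqrt(194) generate independent quadratic extensions. Thus [K:Q] = 4 and Gal(K/Q) is generated by the two order-2 automorphisms sqrt(173) ↦ -sqrt(173) and sqrt(194) ↦ -sqrt(194), giving V_4.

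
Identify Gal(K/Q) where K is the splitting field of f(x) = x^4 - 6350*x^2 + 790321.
Gal(K/Q) = Z/2Z (cyclic of order 2)

f factors as (x^2 - 6223)(x^2 - 127), so the splitting field is K = Q(sqrt(6223), sqrt(127)). The squarefree part of 6223 is 127 and the squarefree part of 127 is also 127, so sqrt(6223) and sqrt(127) are both rational multiples of sqrt(127). Hence Q(sqrt(6223)) = Q(sqrt(127)) = Q(sqrt(127)), and the splitting field collapses to a single degree-2 extension with Galois group Z/2Z.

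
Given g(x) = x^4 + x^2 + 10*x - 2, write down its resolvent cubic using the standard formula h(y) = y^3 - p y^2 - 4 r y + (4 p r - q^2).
h(y) = y^3 - y^2 + 8*y - 108

Identify coefficients: p = 1, q = 10, r = -2.
Plug into h(y) = y^3 - p y^2 - 4 r y + (4 p r - q^2):
  h(y) = y^3 - (1) y^2 - 4*(-2) y + (4*(1)*(-2) - (10)^2)
       = y^3 + (-1) y^2 + (8) y + (-108).
Simplifying: h(y) = y^3 - y^2 + 8*y - 108.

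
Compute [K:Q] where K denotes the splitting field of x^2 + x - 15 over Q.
[K:Q] = 2

The discriminant of x^2 + (1)*x + (-15) is b^2 - 4c = 1 - (-60) = 61. Since 61 is not a perfect square in Q, the polynomial is irreducible over Q. Its two roots generate a degree-2 extension, so [K:Q] = 2.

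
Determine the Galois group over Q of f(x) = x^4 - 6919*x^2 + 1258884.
Gal(K/Q) = Z/2Z (cyclic of order 2)

f factors as (x^2 - 6732)(x^2 - 187), so the splitting field is K = Q(sqrt(6732), sqrt(187)). The squarefree part of 6732 is 187 and the squarefree part of 187 is also 187, so sqrt(6732) and sqrt(187) are both rational multiples of sqrt(187). Hence Q(sqrt(6732)) = Q(sqrt(187)) = Q(sqrt(187)), and the splitting field collapses to a single degree-2 extension with Galois group Z/2Z.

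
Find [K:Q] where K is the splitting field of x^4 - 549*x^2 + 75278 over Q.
[K:Q] = 4

f factors as (x^2 - 266)(x^2 - 283); the splitting field is K = Q(sqrt(266), sqrt(283)). Since 266, 283, and 75278 are all non-squares in Q, the three subfields Q(sqrt(266)), Q(sqrt(283)), Q(sqrt(75278)) are distinct degree-2 extensions, so [K:Q] = 4 (Klein four Galois group).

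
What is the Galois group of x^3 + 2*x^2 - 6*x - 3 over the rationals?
Gal(K/Q) = S_3 (symmetric group of order 6)

Compute the discriminant of x^3 + (2)*x^2 + (-6)*x + (-3): Δ = 1509. Since Δ is not a rational square, the Galois group is not contained in A_3; it must be the full S_3 (irreducibility of the cubic rules out anything smaller).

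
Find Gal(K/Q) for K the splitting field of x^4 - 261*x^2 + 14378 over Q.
Gal(K/Q) = V_4 (Klein four-group, Z/2Z × Z/2Z)

f factors as (x^2 - 182)(x^2 - 79), so the splitting field is K = Q(sqrt(182), sqrt(79)). The elements 182, 79, 14378 are all non-squares in Q, so sqrt(182) and sqrt(79) generate independent quadratic extensions. Thus [K:Q] = 4 and Gal(K/Q) is generated by the two order-2 automorphisms sqrt(182) ↦ -sqrt(182) and sqrt(79) ↦ -sqrt(79), giving V_4.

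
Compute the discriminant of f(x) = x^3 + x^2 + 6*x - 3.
Δ = -1383

For x^3 + a x^2 + b x + c the discriminant is Δ = 18 a b c - 4 a^3 c + a^2 b^2 - 4 b^3 - 27 c^2.
Plug a = 1, b = 6, c = -3:
  18*(1)*(6)*(-3) - 4*(1)^3*(-3) + (1)^2*(6)^2 - 4*(6)^3 - 27*(-3)^2
  = -324 + (12) + 36 + (-864) + (-243)
  = -1383.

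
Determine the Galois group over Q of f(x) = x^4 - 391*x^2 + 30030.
Gal(K/Q) = V_4 (Klein four-group, Z/2Z × Z/2Z)

f factors as (x^2 - 286)(x^2 - 105), so the splitting field is K = Q(sqrt(286), sqrt(105)). The elements 286, 105, 30030 are all non-squares in Q, so sqrt(286) and sqrt(105) generate independent quadratic extensions. Thus [K:Q] = 4 and Gal(K/Q) is generated by the two order-2 automorphisms sqrt(286) ↦ -sqrt(286) and sqrt(105) ↦ -sqrt(105), giving V_4.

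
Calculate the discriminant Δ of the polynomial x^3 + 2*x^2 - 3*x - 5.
Δ = 169

For x^3 + a x^2 + b x + c the discriminant is Δ = 18 a b c - 4 a^3 c + a^2 b^2 - 4 b^3 - 27 c^2.
Plug a = 2, b = -3, c = -5:
  18*(2)*(-3)*(-5) - 4*(2)^3*(-5) + (2)^2*(-3)^2 - 4*(-3)^3 - 27*(-5)^2
  = 540 + (160) + 36 + (108) + (-675)
  = 169.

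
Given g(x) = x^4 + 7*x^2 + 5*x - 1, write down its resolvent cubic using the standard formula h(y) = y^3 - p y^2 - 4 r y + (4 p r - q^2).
h(y) = y^3 - 7*y^2 + 4*y - 53

Identify coefficients: p = 7, q = 5, r = -1.
Plug into h(y) = y^3 - p y^2 - 4 r y + (4 p r - q^2):
  h(y) = y^3 - (7) y^2 - 4*(-1) y + (4*(7)*(-1) - (5)^2)
       = y^3 + (-7) y^2 + (4) y + (-53).
Simplifying: h(y) = y^3 - 7*y^2 + 4*y - 53.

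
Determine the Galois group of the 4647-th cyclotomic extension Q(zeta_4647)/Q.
|Gal(Q(zeta_4647)/Q)| = phi(4647) = 3096; group ≅ (Z/4647Z)^* ≅ Z/2Z × Z/1548Z

The n-th cyclotomic polynomial Φ_4647(x) is the minimal polynomial of zeta_4647 over Q and has degree phi(4647) = 3096. So Q(zeta_4647) is a degree-3096 Galois extension with Galois group (Z/4647Z)^*. By CRT, (Z/4647Z)^* ≅ (Z/3Z)^* × (Z/1549Z)^*. Each prime-power unit group is (Z/3Z)^* ≅ Z/2Z; (Z/1549Z)^* ≅ Z/1548Z. Hence Gal(Q(zeta_4647)/Q) ≅ Z/2Z × Z/1548Z.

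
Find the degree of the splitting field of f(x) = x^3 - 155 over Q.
[K:Q] = 6

x^3 - 155 has one real root r = 155^(1/3) and two complex roots r*zeta_3, r*zeta_3^2 where zeta_3 = e^(2*pi*i/3). The splitting field is Q(r, zeta_3). [Q(r):Q] = 3 and [Q(zeta_3):Q] = 2 with gcd = 1, so [Q(r, zeta_3):Q] = 3 * 2 = 6.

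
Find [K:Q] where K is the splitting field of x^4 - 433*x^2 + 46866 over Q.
[K:Q] = 4

f factors as (x^2 - 219)(x^2 - 214); the splitting field is K = Q(sqrt(219), sqrt(214)). Since 219, 214, and 46866 are all non-squares in Q, the three subfields Q(sqrt(219)), Q(sqrt(214)), Q(sqrt(46866)) are distinct degree-2 extensions, so [K:Q] = 4 (Klein four Galois group).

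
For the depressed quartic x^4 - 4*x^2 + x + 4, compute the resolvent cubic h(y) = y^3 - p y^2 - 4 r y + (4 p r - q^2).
h(y) = y^3 + 4*y^2 - 16*y - 65

Identify coefficients: p = -4, q = 1, r = 4.
Plug into h(y) = y^3 - p y^2 - 4 r y + (4 p r - q^2):
  h(y) = y^3 - (-4) y^2 - 4*(4) y + (4*(-4)*(4) - (1)^2)
       = y^3 + (4) y^2 + (-16) y + (-65).
Simplifying: h(y) = y^3 + 4*y^2 - 16*y - 65.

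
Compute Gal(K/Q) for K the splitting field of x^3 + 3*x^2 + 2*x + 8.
Gal(K/Q) = S_3 (symmetric group of order 6)

Compute the discriminant of x^3 + (3)*x^2 + (2)*x + (8): Δ = -1724. Since Δ is not a rational square, the Galois group is not contained in A_3; it must be the full S_3 (irreducibility of the cubic rules out anything smaller).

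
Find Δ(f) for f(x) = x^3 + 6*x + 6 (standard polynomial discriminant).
Δ = -1836

For a depressed cubic x^3 + p x + q the discriminant is Δ = -4 p^3 - 27 q^2 = -4*(6)^3 - 27*(6)^2 = -864 - 972 = -1836.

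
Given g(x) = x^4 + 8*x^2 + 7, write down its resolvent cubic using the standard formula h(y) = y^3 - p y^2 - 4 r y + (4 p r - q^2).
h(y) = y^3 - 8*y^2 - 28*y + 224

Identify coefficients: p = 8, q = 0, r = 7.
Plug into h(y) = y^3 - p y^2 - 4 r y + (4 p r - q^2):
  h(y) = y^3 - (8) y^2 - 4*(7) y + (4*(8)*(7) - (0)^2)
       = y^3 + (-8) y^2 + (-28) y + (224).
Simplifying: h(y) = y^3 - 8*y^2 - 28*y + 224.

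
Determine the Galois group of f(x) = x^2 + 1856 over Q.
Gal(K/Q) = Z/2Z (cyclic of order 2)

x^2 + 1856 is irreducible over Q since -1856 is not a rational square. The splitting field Q(sqrt(-1856)) has degree 2 over Q, and its unique nontrivial automorphism is sqrt(-1856) ↦ -sqrt(-1856). Hence Gal(Q(sqrt(-1856))/Q) = Z/2Z.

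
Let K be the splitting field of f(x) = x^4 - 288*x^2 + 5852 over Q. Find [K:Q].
[K:Q] = 4

f factors as (x^2 - 266)(x^2 - 22); the splitting field is K = Q(sqrt(266), sqrt(22)). Since 266, 22, and 5852 are all non-squares in Q, the three subfields Q(sqrt(266)), Q(sqrt(22)), Q(sqrt(5852)) are distinct degree-2 extensions, so [K:Q] = 4 (Klein four Galois group).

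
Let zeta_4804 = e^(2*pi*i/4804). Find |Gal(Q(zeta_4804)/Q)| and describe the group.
|Gal(Q(zeta_4804)/Q)| = phi(4804) = 2400; group ≅ (Z/4804Z)^* ≅ Z/2Z × Z/1200Z

The n-th cyclotomic polynomial Φ_4804(x) is the minimal polynomial of zeta_4804 over Q and has degree phi(4804) = 2400. So Q(zeta_4804) is a degree-2400 Galois extension with Galois group (Z/4804Z)^*. By CRT, (Z/4804Z)^* ≅ (Z/4Z)^* × (Z/1201Z)^*. Each prime-power unit group is (Z/4Z)^* ≅ Z/2Z; (Z/1201Z)^* ≅ Z/1200Z. Hence Gal(Q(zeta_4804)/Q) ≅ Z/2Z × Z/1200Z.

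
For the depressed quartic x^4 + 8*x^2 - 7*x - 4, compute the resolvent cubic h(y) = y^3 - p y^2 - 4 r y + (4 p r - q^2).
h(y) = y^3 - 8*y^2 + 16*y - 177

Identify coefficients: p = 8, q = -7, r = -4.
Plug into h(y) = y^3 - p y^2 - 4 r y + (4 p r - q^2):
  h(y) = y^3 - (8) y^2 - 4*(-4) y + (4*(8)*(-4) - (-7)^2)
       = y^3 + (-8) y^2 + (16) y + (-177).
Simplifying: h(y) = y^3 - 8*y^2 + 16*y - 177.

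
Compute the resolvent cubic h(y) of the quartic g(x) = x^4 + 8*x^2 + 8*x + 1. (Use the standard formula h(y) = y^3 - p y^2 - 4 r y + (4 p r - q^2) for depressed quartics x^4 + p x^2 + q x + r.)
h(y) = y^3 - 8*y^2 - 4*y - 32

Identify coefficients: p = 8, q = 8, r = 1.
Plug into h(y) = y^3 - p y^2 - 4 r y + (4 p r - q^2):
  h(y) = y^3 - (8) y^2 - 4*(1) y + (4*(8)*(1) - (8)^2)
       = y^3 + (-8) y^2 + (-4) y + (-32).
Simplifying: h(y) = y^3 - 8*y^2 - 4*y - 32.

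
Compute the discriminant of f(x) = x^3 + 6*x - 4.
Δ = -1296

For a depressed cubic x^3 + p x + q the discriminant is Δ = -4 p^3 - 27 q^2 = -4*(6)^3 - 27*(-4)^2 = -864 - 432 = -1296.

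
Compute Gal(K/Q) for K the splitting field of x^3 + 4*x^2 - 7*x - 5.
Gal(K/Q) = S_3 (symmetric group of order 6)

Compute the discriminant of x^3 + (4)*x^2 + (-7)*x + (-5): Δ = 5281. Since Δ is not a rational square, the Galois group is not contained in A_3; it must be the full S_3 (irreducibility of the cubic rules out anything smaller).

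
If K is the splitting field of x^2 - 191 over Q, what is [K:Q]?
[K:Q] = 2

The polynomial x^2 - 191 is irreducible over Q since 191 is not a perfect square. Its splitting field is Q(sqrt(191)), which has degree 2 over Q.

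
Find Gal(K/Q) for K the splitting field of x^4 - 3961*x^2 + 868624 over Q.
Gal(K/Q) = Z/2Z (cyclic of order 2)

f factors as (x^2 - 233)(x^2 - 3728), so the splitting field is K = Q(sqrt(233), sqrt(3728)). The squarefree part of 233 is 233 and the squarefree part of 3728 is also 233, so sqrt(233) and sqrt(3728) are both rational multiples of sqrt(233). Hence Q(sqrt(233)) = Q(sqrt(3728)) = Q(sqrt(233)), and the splitting field collapses to a single degree-2 extension with Galois group Z/2Z.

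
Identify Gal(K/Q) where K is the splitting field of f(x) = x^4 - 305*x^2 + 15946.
Gal(K/Q) = V_4 (Klein four-group, Z/2Z × Z/2Z)

f factors as (x^2 - 67)(x^2 - 238), so the splitting field is K = Q(sqrt(67), sqrt(238)). The elements 67, 238, 15946 are all non-squares in Q, so sqrt(67) and sqrt(238) generate independent quadratic extensions. Thus [K:Q] = 4 and Gal(K/Q) is generated by the two order-2 automorphisms sqrt(67) ↦ -sqrt(67) and sqrt(238) ↦ -sqrt(238), giving V_4.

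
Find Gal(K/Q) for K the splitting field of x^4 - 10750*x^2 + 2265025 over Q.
Gal(K/Q) = Z/2Z (cyclic of order 2)

f factors as (x^2 - 215)(x^2 - 10535), so the splitting field is K = Q(sqrt(215), sqrt(10535)). The squarefree part of 215 is 215 and the squarefree part of 10535 is also 215, so sqrt(215) and sqrt(10535) are both rational multiples of sqrt(215). Hence Q(sqrt(215)) = Q(sqrt(10535)) = Q(sqrt(215)), and the splitting field collapses to a single degree-2 extension with Galois group Z/2Z.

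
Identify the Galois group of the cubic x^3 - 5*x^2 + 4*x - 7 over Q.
Gal(K/Q) = S_3 (symmetric group of order 6)

Compute the discriminant of x^3 + (-5)*x^2 + (4)*x + (-7): Δ = -2159. Since Δ is not a rational square, the Galois group is not contained in A_3; it must be the full S_3 (irreducibility of the cubic rules out anything smaller).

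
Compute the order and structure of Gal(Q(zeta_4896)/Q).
|Gal(Q(zeta_4896)/Q)| = phi(4896) = 1536; group ≅ (Z/4896Z)^* ≅ Z/2Z × Z/6Z × Z/8Z × Z/16Z

The n-th cyclotomic polynomial Φ_4896(x) is the minimal polynomial of zeta_4896 over Q and has degree phi(4896) = 1536. So Q(zeta_4896) is a degree-1536 Galois extension with Galois group (Z/4896Z)^*. By CRT, (Z/4896Z)^* ≅ (Z/32Z)^* × (Z/9Z)^* × (Z/17Z)^*. Each prime-power unit group is (Z/32Z)^* ≅ Z/2Z × Z/8Z; (Z/9Z)^* ≅ Z/6Z; (Z/17Z)^* ≅ Z/16Z. Hence Gal(Q(zeta_4896)/Q) ≅ Z/2Z × Z/6Z × Z/8Z × Z/16Z.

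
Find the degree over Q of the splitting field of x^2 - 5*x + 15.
[K:Q] = 2

The discriminant of x^2 + (-5)*x + (15) is b^2 - 4c = 25 - (60) = -35. Since -35 is not a perfect square in Q, the polynomial is irreducible over Q. Its two roots generate a degree-2 extension, so [K:Q] = 2.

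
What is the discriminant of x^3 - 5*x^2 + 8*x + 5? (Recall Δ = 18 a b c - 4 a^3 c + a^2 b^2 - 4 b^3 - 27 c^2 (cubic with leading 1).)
Δ = -2223

For x^3 + a x^2 + b x + c the discriminant is Δ = 18 a b c - 4 a^3 c + a^2 b^2 - 4 b^3 - 27 c^2.
Plug a = -5, b = 8, c = 5:
  18*(-5)*(8)*(5) - 4*(-5)^3*(5) + (-5)^2*(8)^2 - 4*(8)^3 - 27*(5)^2
  = -3600 + (2500) + 1600 + (-2048) + (-675)
  = -2223.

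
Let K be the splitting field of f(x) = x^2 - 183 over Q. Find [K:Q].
[K:Q] = 2

The polynomial x^2 - 183 is irreducible over Q since 183 is not a perfect square. Its splitting field is Q(sqrt(183)), which has degree 2 over Q.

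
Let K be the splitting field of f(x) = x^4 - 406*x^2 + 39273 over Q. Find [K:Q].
[K:Q] = 4

f factors as (x^2 - 247)(x^2 - 159); the splitting field is K = Q(sqrt(247), sqrt(159)). Since 247, 159, and 39273 are all non-squares in Q, the three subfields Q(sqrt(247)), Q(sqrt(159)), Q(sqrt(39273)) are distinct degree-2 extensions, so [K:Q] = 4 (Klein four Galois group).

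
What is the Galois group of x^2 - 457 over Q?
Gal(K/Q) = Z/2Z (cyclic of order 2)

x^2 - 457 is irreducible over Q since 457 is not a rational square. The splitting field Q(sqrt(457)) has degree 2 over Q, and its unique nontrivial automorphism is sqrt(457) ↦ -sqrt(457). Hence Gal(Q(sqrt(457))/Q) = Z/2Z.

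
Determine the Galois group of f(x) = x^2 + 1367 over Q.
Gal(K/Q) = Z/2Z (cyclic of order 2)

x^2 + 1367 is irreducible over Q since -1367 is not a rational square. The splitting field Q(sqrt(-1367)) has degree 2 over Q, and its unique nontrivial automorphism is sqrt(-1367) ↦ -sqrt(-1367). Hence Gal(Q(sqrt(-1367))/Q) = Z/2Z.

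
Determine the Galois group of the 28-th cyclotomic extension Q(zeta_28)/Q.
|Gal(Q(zeta_28)/Q)| = phi(28) = 12; group ≅ (Z/28Z)^* ≅ Z/2Z × Z/6Z

The n-th cyclotomic polynomial Φ_28(x) is the minimal polynomial of zeta_28 over Q and has degree phi(28) = 12. So Q(zeta_28) is a degree-12 Galois extension with Galois group (Z/28Z)^*. By CRT, (Z/28Z)^* ≅ (Z/4Z)^* × (Z/7Z)^*. Each prime-power unit group is (Z/4Z)^* ≅ Z/2Z; (Z/7Z)^* ≅ Z/6Z. Hence Gal(Q(zeta_28)/Q) ≅ Z/2Z × Z/6Z.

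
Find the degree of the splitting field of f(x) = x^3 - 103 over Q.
[K:Q] = 6

x^3 - 103 has one real root r = 103^(1/3) and two complex roots r*zeta_3, r*zeta_3^2 where zeta_3 = e^(2*pi*i/3). The splitting field is Q(r, zeta_3). [Q(r):Q] = 3 and [Q(zeta_3):Q] = 2 with gcd = 1, so [Q(r, zeta_3):Q] = 3 * 2 = 6.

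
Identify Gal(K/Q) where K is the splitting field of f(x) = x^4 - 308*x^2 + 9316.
Gal(K/Q) = V_4 (Klein four-group, Z/2Z × Z/2Z)

f factors as (x^2 - 34)(x^2 - 274), so the splitting field is K = Q(sqrt(34), sqrt(274)). The elements 34, 274, 9316 are all non-squares in Q, so sqrt(34) and sqrt(274) generate independent quadratic extensions. Thus [K:Q] = 4 and Gal(K/Q) is generated by the two order-2 automorphisms sqrt(34) ↦ -sqrt(34) and sqrt(274) ↦ -sqrt(274), giving V_4.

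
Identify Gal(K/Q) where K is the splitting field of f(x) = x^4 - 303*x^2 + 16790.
Gal(K/Q) = V_4 (Klein four-group, Z/2Z × Z/2Z)

f factors as (x^2 - 230)(x^2 - 73), so the splitting field is K = Q(sqrt(230), sqrt(73)). The elements 230, 73, 16790 are all non-squares in Q, so sqrt(230) and sqrt(73) generate independent quadratic extensions. Thus [K:Q] = 4 and Gal(K/Q) is generated by the two order-2 automorphisms sqrt(230) ↦ -sqrt(230) and sqrt(73) ↦ -sqrt(73), giving V_4.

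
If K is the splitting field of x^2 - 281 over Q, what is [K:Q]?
[K:Q] = 2

The polynomial x^2 - 281 is irreducible over Q since 281 is not a perfect square. Its splitting field is Q(sqrt(281)), which has degree 2 over Q.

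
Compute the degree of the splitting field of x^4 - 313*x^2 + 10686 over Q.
[K:Q] = 4

f factors as (x^2 - 39)(x^2 - 274); the splitting field is K = Q(sqrt(39), sqrt(274)). Since 39, 274, and 10686 are all non-squares in Q, the three subfields Q(sqrt(39)), Q(sqrt(274)), Q(sqrt(10686)) are distinct degree-2 extensions, so [K:Q] = 4 (Klein four Galois group).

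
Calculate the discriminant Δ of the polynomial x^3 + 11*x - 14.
Δ = -10616

For a depressed cubic x^3 + p x + q the discriminant is Δ = -4 p^3 - 27 q^2 = -4*(11)^3 - 27*(-14)^2 = -5324 - 5292 = -10616.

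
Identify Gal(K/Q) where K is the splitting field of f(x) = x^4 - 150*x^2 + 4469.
Gal(K/Q) = V_4 (Klein four-group, Z/2Z × Z/2Z)

f factors as (x^2 - 109)(x^2 - 41), so the splitting field is K = Q(sqrt(109), sqrt(41)). The elements 109, 41, 4469 are all non-squares in Q, so sqrt(109) and sqrt(41) generate independent quadratic extensions. Thus [K:Q] = 4 and Gal(K/Q) is generated by the two order-2 automorphisms sqrt(109) ↦ -sqrt(109) and sqrt(41) ↦ -sqrt(41), giving V_4.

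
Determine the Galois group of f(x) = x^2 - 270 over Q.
Gal(K/Q) = Z/2Z (cyclic of order 2)

x^2 - 270 is irreducible over Q since 270 is not a rational square. The splitting field Q(sqrt(270)) has degree 2 over Q, and its unique nontrivial automorphism is sqrt(270) ↦ -sqrt(270). Hence Gal(Q(sqrt(270))/Q) = Z/2Z.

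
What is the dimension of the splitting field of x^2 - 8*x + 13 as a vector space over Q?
[K:Q] = 2

The discriminant of x^2 + (-8)*x + (13) is b^2 - 4c = 64 - (52) = 12. Since 12 is not a perfect square in Q, the polynomial is irreducible over Q. Its two roots generate a degree-2 extension, so [K:Q] = 2.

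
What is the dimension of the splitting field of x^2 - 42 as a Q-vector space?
[K:Q] = 2

The polynomial x^2 - 42 is irreducible over Q since 42 is not a perfect square. Its splitting field is Q(sqrt(42)), which has degree 2 over Q.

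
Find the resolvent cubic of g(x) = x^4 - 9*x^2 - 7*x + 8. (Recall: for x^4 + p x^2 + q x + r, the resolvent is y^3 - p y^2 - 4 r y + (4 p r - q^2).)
h(y) = y^3 + 9*y^2 - 32*y - 337

Identify coefficients: p = -9, q = -7, r = 8.
Plug into h(y) = y^3 - p y^2 - 4 r y + (4 p r - q^2):
  h(y) = y^3 - (-9) y^2 - 4*(8) y + (4*(-9)*(8) - (-7)^2)
       = y^3 + (9) y^2 + (-32) y + (-337).
Simplifying: h(y) = y^3 + 9*y^2 - 32*y - 337.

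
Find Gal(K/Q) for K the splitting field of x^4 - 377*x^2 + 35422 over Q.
Gal(K/Q) = V_4 (Klein four-group, Z/2Z × Z/2Z)

f factors as (x^2 - 199)(x^2 - 178), so the splitting field is K = Q(sqrt(199), sqrt(178)). The elements 199, 178, 35422 are all non-squares in Q, so sqrt(199) and sqrt(178) generate independent quadratic extensions. Thus [K:Q] = 4 and Gal(K/Q) is generated by the two order-2 automorphisms sqrt(199) ↦ -sqrt(199) and sqrt(178) ↦ -sqrt(178), giving V_4.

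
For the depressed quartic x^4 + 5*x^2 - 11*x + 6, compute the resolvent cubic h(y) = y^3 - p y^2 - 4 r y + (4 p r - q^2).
h(y) = y^3 - 5*y^2 - 24*y - 1

Identify coefficients: p = 5, q = -11, r = 6.
Plug into h(y) = y^3 - p y^2 - 4 r y + (4 p r - q^2):
  h(y) = y^3 - (5) y^2 - 4*(6) y + (4*(5)*(6) - (-11)^2)
       = y^3 + (-5) y^2 + (-24) y + (-1).
Simplifying: h(y) = y^3 - 5*y^2 - 24*y - 1.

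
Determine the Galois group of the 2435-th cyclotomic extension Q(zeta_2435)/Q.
|Gal(Q(zeta_2435)/Q)| = phi(2435) = 1944; group ≅ (Z/2435Z)^* ≅ Z/4Z × Z/486Z

The n-th cyclotomic polynomial Φ_2435(x) is the minimal polynomial of zeta_2435 over Q and has degree phi(2435) = 1944. So Q(zeta_2435) is a degree-1944 Galois extension with Galois group (Z/2435Z)^*. By CRT, (Z/2435Z)^* ≅ (Z/5Z)^* × (Z/487Z)^*. Each prime-power unit group is (Z/5Z)^* ≅ Z/4Z; (Z/487Z)^* ≅ Z/486Z. Hence Gal(Q(zeta_2435)/Q) ≅ Z/4Z × Z/486Z.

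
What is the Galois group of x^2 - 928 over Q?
Gal(K/Q) = Z/2Z (cyclic of order 2)

x^2 - 928 is irreducible over Q since 928 is not a rational square. The splitting field Q(sqrt(928)) has degree 2 over Q, and its unique nontrivial automorphism is sqrt(928) ↦ -sqrt(928). Hence Gal(Q(sqrt(928))/Q) = Z/2Z.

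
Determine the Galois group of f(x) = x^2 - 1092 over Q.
Gal(K/Q) = Z/2Z (cyclic of order 2)

x^2 - 1092 is irreducible over Q since 1092 is not a rational square. The splitting field Q(sqrt(1092)) has degree 2 over Q, and its unique nontrivial automorphism is sqrt(1092) ↦ -sqrt(1092). Hence Gal(Q(sqrt(1092))/Q) = Z/2Z.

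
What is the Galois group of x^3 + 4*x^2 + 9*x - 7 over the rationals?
Gal(K/Q) = S_3 (symmetric group of order 6)

Compute the discriminant of x^3 + (4)*x^2 + (9)*x + (-7): Δ = -5687. Since Δ is not a rational square, the Galois group is not contained in A_3; it must be the full S_3 (irreducibility of the cubic rules out anything smaller).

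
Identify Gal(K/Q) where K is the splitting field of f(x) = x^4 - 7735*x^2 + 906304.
Gal(K/Q) = Z/2Z (cyclic of order 2)

f factors as (x^2 - 119)(x^2 - 7616), so the splitting field is K = Q(sqrt(119), sqrt(7616)). The squarefree part of 119 is 119 and the squarefree part of 7616 is also 119, so sqrt(119) and sqrt(7616) are both rational multiples of sqrt(119). Hence Q(sqrt(119)) = Q(sqrt(7616)) = Q(sqrt(119)), and the splitting field collapses to a single degree-2 extension with Galois group Z/2Z.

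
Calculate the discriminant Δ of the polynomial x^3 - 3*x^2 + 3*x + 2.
Δ = -243

For x^3 + a x^2 + b x + c the discriminant is Δ = 18 a b c - 4 a^3 c + a^2 b^2 - 4 b^3 - 27 c^2.
Plug a = -3, b = 3, c = 2:
  18*(-3)*(3)*(2) - 4*(-3)^3*(2) + (-3)^2*(3)^2 - 4*(3)^3 - 27*(2)^2
  = -324 + (216) + 81 + (-108) + (-108)
  = -243.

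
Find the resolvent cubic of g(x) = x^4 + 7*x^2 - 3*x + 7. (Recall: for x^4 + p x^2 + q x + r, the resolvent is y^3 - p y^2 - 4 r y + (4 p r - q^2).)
h(y) = y^3 - 7*y^2 - 28*y + 187

Identify coefficients: p = 7, q = -3, r = 7.
Plug into h(y) = y^3 - p y^2 - 4 r y + (4 p r - q^2):
  h(y) = y^3 - (7) y^2 - 4*(7) y + (4*(7)*(7) - (-3)^2)
       = y^3 + (-7) y^2 + (-28) y + (187).
Simplifying: h(y) = y^3 - 7*y^2 - 28*y + 187.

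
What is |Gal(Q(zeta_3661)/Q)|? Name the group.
|Gal(Q(zeta_3661)/Q)| = phi(3661) = 3132; group ≅ (Z/3661Z)^* ≅ Z/6Z × Z/522Z

The n-th cyclotomic polynomial Φ_3661(x) is the minimal polynomial of zeta_3661 over Q and has degree phi(3661) = 3132. So Q(zeta_3661) is a degree-3132 Galois extension with Galois group (Z/3661Z)^*. By CRT, (Z/3661Z)^* ≅ (Z/7Z)^* × (Z/523Z)^*. Each prime-power unit group is (Z/7Z)^* ≅ Z/6Z; (Z/523Z)^* ≅ Z/522Z. Hence Gal(Q(zeta_3661)/Q) ≅ Z/6Z × Z/522Z.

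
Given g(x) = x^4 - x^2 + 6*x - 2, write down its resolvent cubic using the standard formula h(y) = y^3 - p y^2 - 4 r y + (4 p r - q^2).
h(y) = y^3 + y^2 + 8*y - 28

Identify coefficients: p = -1, q = 6, r = -2.
Plug into h(y) = y^3 - p y^2 - 4 r y + (4 p r - q^2):
  h(y) = y^3 - (-1) y^2 - 4*(-2) y + (4*(-1)*(-2) - (6)^2)
       = y^3 + (1) y^2 + (8) y + (-28).
Simplifying: h(y) = y^3 + y^2 + 8*y - 28.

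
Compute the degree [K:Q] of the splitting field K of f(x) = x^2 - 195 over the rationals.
[K:Q] = 2

The polynomial x^2 - 195 is irreducible over Q since 195 is not a perfect square. Its splitting field is Q(sqrt(195)), which has degree 2 over Q.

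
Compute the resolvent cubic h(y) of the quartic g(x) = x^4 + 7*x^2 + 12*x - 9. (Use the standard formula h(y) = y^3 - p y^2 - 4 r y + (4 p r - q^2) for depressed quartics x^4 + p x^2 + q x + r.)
h(y) = y^3 - 7*y^2 + 36*y - 396

Identify coefficients: p = 7, q = 12, r = -9.
Plug into h(y) = y^3 - p y^2 - 4 r y + (4 p r - q^2):
  h(y) = y^3 - (7) y^2 - 4*(-9) y + (4*(7)*(-9) - (12)^2)
       = y^3 + (-7) y^2 + (36) y + (-396).
Simplifying: h(y) = y^3 - 7*y^2 + 36*y - 396.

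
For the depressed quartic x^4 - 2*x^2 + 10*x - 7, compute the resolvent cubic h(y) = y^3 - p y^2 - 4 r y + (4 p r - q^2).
h(y) = y^3 + 2*y^2 + 28*y - 44

Identify coefficients: p = -2, q = 10, r = -7.
Plug into h(y) = y^3 - p y^2 - 4 r y + (4 p r - q^2):
  h(y) = y^3 - (-2) y^2 - 4*(-7) y + (4*(-2)*(-7) - (10)^2)
       = y^3 + (2) y^2 + (28) y + (-44).
Simplifying: h(y) = y^3 + 2*y^2 + 28*y - 44.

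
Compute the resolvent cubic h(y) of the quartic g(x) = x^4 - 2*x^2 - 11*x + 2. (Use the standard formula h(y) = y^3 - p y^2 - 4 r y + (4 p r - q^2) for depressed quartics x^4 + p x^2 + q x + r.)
h(y) = y^3 + 2*y^2 - 8*y - 137

Identify coefficients: p = -2, q = -11, r = 2.
Plug into h(y) = y^3 - p y^2 - 4 r y + (4 p r - q^2):
  h(y) = y^3 - (-2) y^2 - 4*(2) y + (4*(-2)*(2) - (-11)^2)
       = y^3 + (2) y^2 + (-8) y + (-137).
Simplifying: h(y) = y^3 + 2*y^2 - 8*y - 137.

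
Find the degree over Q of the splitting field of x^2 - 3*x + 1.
[K:Q] = 2

The discriminant of x^2 + (-3)*x + (1) is b^2 - 4c = 9 - (4) = 5. Since 5 is not a perfect square in Q, the polynomial is irreducible over Q. Its two roots generate a degree-2 extension, so [K:Q] = 2.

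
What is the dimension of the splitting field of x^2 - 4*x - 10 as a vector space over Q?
[K:Q] = 2

The discriminant of x^2 + (-4)*x + (-10) is b^2 - 4c = 16 - (-40) = 56. Since 56 is not a perfect square in Q, the polynomial is irreducible over Q. Its two roots generate a degree-2 extension, so [K:Q] = 2.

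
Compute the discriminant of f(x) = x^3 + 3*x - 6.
Δ = -1080

For a depressed cubic x^3 + p x + q the discriminant is Δ = -4 p^3 - 27 q^2 = -4*(3)^3 - 27*(-6)^2 = -108 - 972 = -1080.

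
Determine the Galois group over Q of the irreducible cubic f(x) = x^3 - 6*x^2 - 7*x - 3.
Gal(K/Q) = S_3 (symmetric group of order 6)

Compute the discriminant of x^3 + (-6)*x^2 + (-7)*x + (-3): Δ = -1967. Since Δ is not a rational square, the Galois group is not contained in A_3; it must be the full S_3 (irreducibility of the cubic rules out anything smaller).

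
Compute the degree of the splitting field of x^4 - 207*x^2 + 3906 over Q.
[K:Q] = 4

f factors as (x^2 - 21)(x^2 - 186); the splitting field is K = Q(sqrt(21), sqrt(186)). Since 21, 186, and 3906 are all non-squares in Q, the three subfields Q(sqrt(21)), Q(sqrt(186)), Q(sqrt(3906)) are distinct degree-2 extensions, so [K:Q] = 4 (Klein four Galois group).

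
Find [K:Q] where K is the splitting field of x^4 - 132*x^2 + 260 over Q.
[K:Q] = 4

f factors as (x^2 - 2)(x^2 - 130); the splitting field is K = Q(sqrt(2), sqrt(130)). Since 2, 130, and 260 are all non-squares in Q, the three subfields Q(sqrt(2)), Q(sqrt(130)), Q(sqrt(260)) are distinct degree-2 extensions, so [K:Q] = 4 (Klein four Galois group).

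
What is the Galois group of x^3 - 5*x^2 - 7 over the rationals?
Gal(K/Q) = S_3 (symmetric group of order 6)

Compute the discriminant of x^3 + (-5)*x^2 + (0)*x + (-7): Δ = -4823. Since Δ is not a rational square, the Galois group is not contained in A_3; it must be the full S_3 (irreducibility of the cubic rules out anything smaller).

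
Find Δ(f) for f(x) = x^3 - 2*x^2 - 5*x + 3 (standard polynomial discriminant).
Δ = 993

For x^3 + a x^2 + b x + c the discriminant is Δ = 18 a b c - 4 a^3 c + a^2 b^2 - 4 b^3 - 27 c^2.
Plug a = -2, b = -5, c = 3:
  18*(-2)*(-5)*(3) - 4*(-2)^3*(3) + (-2)^2*(-5)^2 - 4*(-5)^3 - 27*(3)^2
  = 540 + (96) + 100 + (500) + (-243)
  = 993.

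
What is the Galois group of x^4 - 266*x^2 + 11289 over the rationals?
Gal(K/Q) = V_4 (Klein four-group, Z/2Z × Z/2Z)

f factors as (x^2 - 53)(x^2 - 213), so the splitting field is K = Q(sqrt(53), sqrt(213)). The elements 53, 213, 11289 are all non-squares in Q, so sqrt(53) and sqrt(213) generate independent quadratic extensions. Thus [K:Q] = 4 and Gal(K/Q) is generated by the two order-2 automorphisms sqrt(53) ↦ -sqrt(53) and sqrt(213) ↦ -sqrt(213), giving V_4.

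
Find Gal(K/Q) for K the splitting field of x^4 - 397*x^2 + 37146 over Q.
Gal(K/Q) = V_4 (Klein four-group, Z/2Z × Z/2Z)

f factors as (x^2 - 246)(x^2 - 151), so the splitting field is K = Q(sqrt(246), sqrt(151)). The elements 246, 151, 37146 are all non-squares in Q, so sqrt(246) and sqrt(151) generate independent quadratic extensions. Thus [K:Q] = 4 and Gal(K/Q) is generated by the two order-2 automorphisms sqrt(246) ↦ -sqrt(246) and sqrt(151) ↦ -sqrt(151), giving V_4.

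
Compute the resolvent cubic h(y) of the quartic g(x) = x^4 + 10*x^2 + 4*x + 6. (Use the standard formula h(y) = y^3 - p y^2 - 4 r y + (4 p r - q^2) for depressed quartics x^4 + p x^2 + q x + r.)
h(y) = y^3 - 10*y^2 - 24*y + 224

Identify coefficients: p = 10, q = 4, r = 6.
Plug into h(y) = y^3 - p y^2 - 4 r y + (4 p r - q^2):
  h(y) = y^3 - (10) y^2 - 4*(6) y + (4*(10)*(6) - (4)^2)
       = y^3 + (-10) y^2 + (-24) y + (224).
Simplifying: h(y) = y^3 - 10*y^2 - 24*y + 224.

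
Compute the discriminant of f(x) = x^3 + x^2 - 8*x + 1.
Δ = 1937

For x^3 + a x^2 + b x + c the discriminant is Δ = 18 a b c - 4 a^3 c + a^2 b^2 - 4 b^3 - 27 c^2.
Plug a = 1, b = -8, c = 1:
  18*(1)*(-8)*(1) - 4*(1)^3*(1) + (1)^2*(-8)^2 - 4*(-8)^3 - 27*(1)^2
  = -144 + (-4) + 64 + (2048) + (-27)
  = 1937.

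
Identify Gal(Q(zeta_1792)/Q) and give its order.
|Gal(Q(zeta_1792)/Q)| = phi(1792) = 768; group ≅ (Z/1792Z)^* ≅ Z/2Z × Z/6Z × Z/64Z

The n-th cyclotomic polynomial Φ_1792(x) is the minimal polynomial of zeta_1792 over Q and has degree phi(1792) = 768. So Q(zeta_1792) is a degree-768 Galois extension with Galois group (Z/1792Z)^*. By CRT, (Z/1792Z)^* ≅ (Z/256Z)^* × (Z/7Z)^*. Each prime-power unit group is (Z/256Z)^* ≅ Z/2Z × Z/64Z; (Z/7Z)^* ≅ Z/6Z. Hence Gal(Q(zeta_1792)/Q) ≅ Z/2Z × Z/6Z × Z/64Z.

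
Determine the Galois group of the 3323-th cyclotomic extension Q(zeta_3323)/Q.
|Gal(Q(zeta_3323)/Q)| = phi(3323) = 3322; group ≅ (Z/3323Z)^* ≅ Z/3322Z

The n-th cyclotomic polynomial Φ_3323(x) is the minimal polynomial of zeta_3323 over Q and has degree phi(3323) = 3322. So Q(zeta_3323) is a degree-3322 Galois extension with Galois group (Z/3323Z)^*. (Z/3323Z)^* is cyclic since 3323 is an odd prime power (or 4). Hence Gal(Q(zeta_3323)/Q) ≅ Z/3322Z.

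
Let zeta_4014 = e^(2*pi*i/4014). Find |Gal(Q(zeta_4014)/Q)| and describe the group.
|Gal(Q(zeta_4014)/Q)| = phi(4014) = 1332; group ≅ (Z/4014Z)^* ≅ Z/6Z × Z/222Z

The n-th cyclotomic polynomial Φ_4014(x) is the minimal polynomial of zeta_4014 over Q and has degree phi(4014) = 1332. So Q(zeta_4014) is a degree-1332 Galois extension with Galois group (Z/4014Z)^*. By CRT, (Z/4014Z)^* ≅ (Z/2Z)^* × (Z/9Z)^* × (Z/223Z)^*. Each prime-power unit group is (Z/2Z)^* ≅ trivial group (order 1); (Z/9Z)^* ≅ Z/6Z; (Z/223Z)^* ≅ Z/222Z. Hence Gal(Q(zeta_4014)/Q) ≅ Z/6Z × Z/222Z.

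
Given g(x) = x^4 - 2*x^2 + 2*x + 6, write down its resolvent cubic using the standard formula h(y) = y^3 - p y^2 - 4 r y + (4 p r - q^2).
h(y) = y^3 + 2*y^2 - 24*y - 52

Identify coefficients: p = -2, q = 2, r = 6.
Plug into h(y) = y^3 - p y^2 - 4 r y + (4 p r - q^2):
  h(y) = y^3 - (-2) y^2 - 4*(6) y + (4*(-2)*(6) - (2)^2)
       = y^3 + (2) y^2 + (-24) y + (-52).
Simplifying: h(y) = y^3 + 2*y^2 - 24*y - 52.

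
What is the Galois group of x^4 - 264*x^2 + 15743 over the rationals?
Gal(K/Q) = V_4 (Klein four-group, Z/2Z × Z/2Z)

f factors as (x^2 - 91)(x^2 - 173), so the splitting field is K = Q(sqrt(91), sqrt(173)). The elements 91, 173, 15743 are all non-squares in Q, so sqrt(91) and sqrt(173) generate independent quadratic extensions. Thus [K:Q] = 4 and Gal(K/Q) is generated by the two order-2 automorphisms sqrt(91) ↦ -sqrt(91) and sqrt(173) ↦ -sqrt(173), giving V_4.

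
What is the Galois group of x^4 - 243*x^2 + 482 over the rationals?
Gal(K/Q) = V_4 (Klein four-group, Z/2Z × Z/2Z)

f factors as (x^2 - 241)(x^2 - 2), so the splitting field is K = Q(sqrt(241), sqrt(2)). The elements 241, 2, 482 are all non-squares in Q, so sqrt(241) and sqrt(2) generate independent quadratic extensions. Thus [K:Q] = 4 and Gal(K/Q) is generated by the two order-2 automorphisms sqrt(241) ↦ -sqrt(241) and sqrt(2) ↦ -sqrt(2), giving V_4.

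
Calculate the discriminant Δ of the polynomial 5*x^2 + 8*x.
Δ = 64

For a quadratic a x^2 + b x + c the discriminant is Δ = b^2 - 4ac = (8)^2 - 4*(5)*(0) = 64 - (0) = 64.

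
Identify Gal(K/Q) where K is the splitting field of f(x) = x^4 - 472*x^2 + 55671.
Gal(K/Q) = V_4 (Klein four-group, Z/2Z × Z/2Z)

f factors as (x^2 - 231)(x^2 - 241), so the splitting field is K = Q(sqrt(231), sqrt(241)). The elements 231, 241, 55671 are all non-squares in Q, so sqrt(231) and sqrt(241) generate independent quadratic extensions. Thus [K:Q] = 4 and Gal(K/Q) is generated by the two order-2 automorphisms sqrt(231) ↦ -sqrt(231) and sqrt(241) ↦ -sqrt(241), giving V_4.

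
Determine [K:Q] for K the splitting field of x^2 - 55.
[K:Q] = 2

The polynomial x^2 - 55 is irreducible over Q since 55 is not a perfect square. Its splitting field is Q(sqrt(55)), which has degree 2 over Q.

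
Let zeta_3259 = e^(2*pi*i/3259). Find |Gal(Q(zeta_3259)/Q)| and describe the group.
|Gal(Q(zeta_3259)/Q)| = phi(3259) = 3258; group ≅ (Z/3259Z)^* ≅ Z/3258Z

The n-th cyclotomic polynomial Φ_3259(x) is the minimal polynomial of zeta_3259 over Q and has degree phi(3259) = 3258. So Q(zeta_3259) is a degree-3258 Galois extension with Galois group (Z/3259Z)^*. (Z/3259Z)^* is cyclic since 3259 is an odd prime power (or 4). Hence Gal(Q(zeta_3259)/Q) ≅ Z/3258Z.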